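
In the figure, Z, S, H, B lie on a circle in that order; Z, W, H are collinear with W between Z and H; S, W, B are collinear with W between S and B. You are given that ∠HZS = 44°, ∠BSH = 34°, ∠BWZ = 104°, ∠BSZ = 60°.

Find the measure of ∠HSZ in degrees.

∠HSZ = 94°

1. ∠BZH = 34°  [same arc HB]
2. ∠BHZ = 60°  [same arc ZB]
3. ∠HBZ = 86°  [△ZHB]
4. ∠HSZ = 94°  [cyclic ZSHB, opposite ∠S+∠B]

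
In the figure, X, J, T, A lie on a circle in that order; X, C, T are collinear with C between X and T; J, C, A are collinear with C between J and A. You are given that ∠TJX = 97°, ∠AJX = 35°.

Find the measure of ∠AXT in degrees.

1. ∠TAX = 83°  [cyclic XJTA, opposite ∠J+∠A]
2. ∠ATX = 35°  [same arc XA]
3. ∠AXT = 62°  [△XTA]

∠AXT = 62°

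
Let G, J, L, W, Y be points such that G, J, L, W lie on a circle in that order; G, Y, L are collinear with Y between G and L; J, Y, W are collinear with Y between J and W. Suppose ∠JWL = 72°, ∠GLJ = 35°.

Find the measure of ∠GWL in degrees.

1. ∠JGL = 72°  [same arc JL]
2. ∠GJL = 73°  [△GJL]
3. ∠GWL = 107°  [cyclic GJLW, opposite ∠J+∠W]

∠GWL = 107°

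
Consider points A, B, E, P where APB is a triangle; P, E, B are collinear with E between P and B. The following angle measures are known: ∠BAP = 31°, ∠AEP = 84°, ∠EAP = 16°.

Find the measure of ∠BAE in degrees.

∠BAE = 15°

1. ∠APE = 80°  [△APE]
2. ∠AEB = 96°  [linear pair at E on PB]
3. ∠APB = 80°  [E on ray PB]
4. ∠ABP = 69°  [△APB]
5. ∠ABE = 69°  [E on ray BP]
6. ∠BAE = 15°  [△AEB]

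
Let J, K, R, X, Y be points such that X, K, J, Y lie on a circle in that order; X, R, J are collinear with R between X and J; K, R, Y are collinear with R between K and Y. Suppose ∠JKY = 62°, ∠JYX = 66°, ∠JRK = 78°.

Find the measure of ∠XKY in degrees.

1. ∠JXY = 62°  [same arc JY]
2. ∠XJY = 52°  [△XJY]
3. ∠XKY = 52°  [same arc XY]

∠XKY = 52°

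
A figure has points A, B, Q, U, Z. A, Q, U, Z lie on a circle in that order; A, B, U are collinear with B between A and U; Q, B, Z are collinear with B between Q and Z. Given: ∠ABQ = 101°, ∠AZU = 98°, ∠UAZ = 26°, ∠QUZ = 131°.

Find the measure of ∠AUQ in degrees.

∠AUQ = 75°

1. ∠QBU = 79°  [linear pair at B on AU]
2. ∠UQZ = 26°  [same arc UZ]
3. ∠AUQ = 75°  [△QBU]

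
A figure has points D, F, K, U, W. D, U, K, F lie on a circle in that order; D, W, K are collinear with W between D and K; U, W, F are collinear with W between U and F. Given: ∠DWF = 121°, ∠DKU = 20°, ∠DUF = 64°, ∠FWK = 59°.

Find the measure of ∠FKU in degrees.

1. ∠KWU = 121°  [vertical angles at W]
2. ∠FUK = 39°  [△UWK]
3. ∠DKF = 64°  [same arc DF]
4. ∠KFU = 57°  [△KWF]
5. ∠FKU = 84°  [△UKF]

∠FKU = 84°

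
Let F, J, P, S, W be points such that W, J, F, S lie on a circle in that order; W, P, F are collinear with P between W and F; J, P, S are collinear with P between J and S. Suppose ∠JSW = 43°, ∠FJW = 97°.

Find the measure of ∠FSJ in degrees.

∠FSJ = 40°

1. ∠JFW = 43°  [same arc WJ]
2. ∠FWJ = 40°  [△WJF]
3. ∠FSJ = 40°  [same arc JF]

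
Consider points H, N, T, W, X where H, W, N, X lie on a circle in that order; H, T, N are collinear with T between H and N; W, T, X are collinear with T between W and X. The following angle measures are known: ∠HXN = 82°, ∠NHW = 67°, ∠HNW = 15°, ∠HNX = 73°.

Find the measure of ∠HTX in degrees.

1. ∠NHX = 25°  [△HNX]
2. ∠HXW = 15°  [same arc HW]
3. ∠HTX = 140°  [△HTX]

∠HTX = 140°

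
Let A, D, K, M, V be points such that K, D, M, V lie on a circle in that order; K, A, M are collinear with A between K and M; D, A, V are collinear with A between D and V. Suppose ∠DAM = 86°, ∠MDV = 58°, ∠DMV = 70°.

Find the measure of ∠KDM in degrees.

∠KDM = 92°

1. ∠DMK = 36°  [△DAM]
2. ∠DVM = 52°  [△DMV]
3. ∠DKM = 52°  [same arc DM]
4. ∠KDM = 92°  [△KDM]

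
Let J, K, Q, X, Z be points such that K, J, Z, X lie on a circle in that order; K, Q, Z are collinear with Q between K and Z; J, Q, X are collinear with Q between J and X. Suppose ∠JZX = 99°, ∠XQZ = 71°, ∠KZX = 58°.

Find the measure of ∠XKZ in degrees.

∠XKZ = 30°

1. ∠JKX = 81°  [cyclic KJZX, opposite ∠K+∠Z]
2. ∠KQX = 109°  [linear pair at Q on KZ]
3. ∠KJX = 58°  [same arc KX]
4. ∠JXK = 41°  [△KJX]
5. ∠XKZ = 30°  [△KQX]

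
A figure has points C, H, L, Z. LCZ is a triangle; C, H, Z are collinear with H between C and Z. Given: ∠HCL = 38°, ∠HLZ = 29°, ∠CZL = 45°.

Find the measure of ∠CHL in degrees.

∠CHL = 74°

1. ∠HZL = 45°  [H on ray ZC]
2. ∠LHZ = 106°  [△LHZ]
3. ∠CHL = 74°  [linear pair at H on CZ]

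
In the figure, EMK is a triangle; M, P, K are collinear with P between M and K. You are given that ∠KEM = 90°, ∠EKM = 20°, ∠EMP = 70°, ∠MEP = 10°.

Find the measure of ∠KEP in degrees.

1. ∠EKP = 20°  [P on ray KM]
2. ∠EPM = 100°  [△EMP]
3. ∠EPK = 80°  [linear pair at P on MK]
4. ∠KEP = 80°  [△EPK]

∠KEP = 80°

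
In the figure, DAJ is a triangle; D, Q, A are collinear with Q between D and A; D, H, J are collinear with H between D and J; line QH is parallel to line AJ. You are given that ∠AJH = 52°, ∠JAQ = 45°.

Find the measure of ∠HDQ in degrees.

∠HDQ = 83°

1. ∠AJD = 52°  [H on ray JD]
2. ∠DAJ = 45°  [Q on ray AD]
3. ∠ADJ = 83°  [△DAJ]
4. ∠HDQ = 83°  [Q on DA, H on DJ]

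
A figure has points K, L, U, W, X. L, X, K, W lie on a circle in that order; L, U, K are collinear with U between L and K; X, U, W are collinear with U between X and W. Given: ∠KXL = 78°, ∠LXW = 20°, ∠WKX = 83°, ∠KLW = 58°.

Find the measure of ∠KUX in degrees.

1. ∠WLX = 97°  [cyclic LXKW, opposite ∠L+∠K]
2. ∠KXW = 58°  [same arc KW]
3. ∠LWX = 63°  [△LXW]
4. ∠LKX = 63°  [same arc LX]
5. ∠KUX = 59°  [△XUK]

∠KUX = 59°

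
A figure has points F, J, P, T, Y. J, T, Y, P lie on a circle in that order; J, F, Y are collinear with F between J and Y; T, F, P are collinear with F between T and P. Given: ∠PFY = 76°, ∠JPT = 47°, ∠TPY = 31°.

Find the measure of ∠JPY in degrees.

1. ∠JFP = 104°  [linear pair at F on JY]
2. ∠JYP = 73°  [△YFP]
3. ∠PJY = 29°  [△JFP]
4. ∠JPY = 78°  [△JYP]

∠JPY = 78°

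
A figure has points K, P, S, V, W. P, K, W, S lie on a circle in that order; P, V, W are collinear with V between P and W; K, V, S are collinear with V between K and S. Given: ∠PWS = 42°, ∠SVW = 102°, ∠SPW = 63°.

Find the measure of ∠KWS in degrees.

1. ∠KSW = 36°  [△WVS]
2. ∠SKW = 63°  [same arc WS]
3. ∠KWS = 81°  [△KWS]

∠KWS = 81°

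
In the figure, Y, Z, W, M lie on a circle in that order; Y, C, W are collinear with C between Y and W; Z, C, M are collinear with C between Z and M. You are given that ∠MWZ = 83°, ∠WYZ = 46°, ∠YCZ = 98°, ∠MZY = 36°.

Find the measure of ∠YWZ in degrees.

∠YWZ = 47°

1. ∠WMZ = 46°  [same arc ZW]
2. ∠WCZ = 82°  [linear pair at C on YW]
3. ∠MZW = 51°  [△ZWM]
4. ∠YWZ = 47°  [△ZCW]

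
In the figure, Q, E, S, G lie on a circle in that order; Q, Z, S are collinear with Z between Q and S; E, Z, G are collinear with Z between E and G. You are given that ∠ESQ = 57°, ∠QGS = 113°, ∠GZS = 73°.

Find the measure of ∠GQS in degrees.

1. ∠EGQ = 57°  [same arc QE]
2. ∠GZQ = 107°  [linear pair at Z on QS]
3. ∠GQS = 16°  [△QZG]

∠GQS = 16°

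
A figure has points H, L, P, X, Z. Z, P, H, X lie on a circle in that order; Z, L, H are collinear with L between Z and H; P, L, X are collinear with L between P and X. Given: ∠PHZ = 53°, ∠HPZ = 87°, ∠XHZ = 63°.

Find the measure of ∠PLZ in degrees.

1. ∠HZP = 40°  [△ZPH]
2. ∠XPZ = 63°  [same arc ZX]
3. ∠PLZ = 77°  [△ZLP]

∠PLZ = 77°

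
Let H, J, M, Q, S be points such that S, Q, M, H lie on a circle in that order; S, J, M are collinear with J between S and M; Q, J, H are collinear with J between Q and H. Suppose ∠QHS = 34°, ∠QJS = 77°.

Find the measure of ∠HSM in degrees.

∠HSM = 43°

1. ∠QMS = 34°  [same arc SQ]
2. ∠MJQ = 103°  [linear pair at J on SM]
3. ∠HQM = 43°  [△QJM]
4. ∠HSM = 43°  [same arc MH]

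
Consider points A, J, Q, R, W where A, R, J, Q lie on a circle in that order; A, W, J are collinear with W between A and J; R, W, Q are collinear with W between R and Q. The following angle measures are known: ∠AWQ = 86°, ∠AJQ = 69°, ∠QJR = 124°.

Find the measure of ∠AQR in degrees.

1. ∠ARQ = 69°  [same arc AQ]
2. ∠QAR = 56°  [cyclic ARJQ, opposite ∠A+∠J]
3. ∠AQR = 55°  [△ARQ]

∠AQR = 55°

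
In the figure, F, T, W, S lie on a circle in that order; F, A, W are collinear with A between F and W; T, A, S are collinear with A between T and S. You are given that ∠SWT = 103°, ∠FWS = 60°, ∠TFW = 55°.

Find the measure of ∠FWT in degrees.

1. ∠SFT = 77°  [cyclic FTWS, opposite ∠F+∠W]
2. ∠FTS = 60°  [same arc FS]
3. ∠FST = 43°  [△FTS]
4. ∠FWT = 43°  [same arc FT]

∠FWT = 43°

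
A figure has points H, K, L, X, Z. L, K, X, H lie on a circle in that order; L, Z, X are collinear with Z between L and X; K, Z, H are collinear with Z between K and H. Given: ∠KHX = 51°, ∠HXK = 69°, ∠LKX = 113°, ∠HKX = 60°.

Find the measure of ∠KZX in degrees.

1. ∠KLX = 51°  [same arc KX]
2. ∠KXL = 16°  [△LKX]
3. ∠KZX = 104°  [△KZX]

∠KZX = 104°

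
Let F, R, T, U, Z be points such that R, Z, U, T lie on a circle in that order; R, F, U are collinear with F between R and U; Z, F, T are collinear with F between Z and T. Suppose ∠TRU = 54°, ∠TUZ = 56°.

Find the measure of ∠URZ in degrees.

∠URZ = 70°

1. ∠TZU = 54°  [same arc UT]
2. ∠UTZ = 70°  [△ZUT]
3. ∠URZ = 70°  [same arc ZU]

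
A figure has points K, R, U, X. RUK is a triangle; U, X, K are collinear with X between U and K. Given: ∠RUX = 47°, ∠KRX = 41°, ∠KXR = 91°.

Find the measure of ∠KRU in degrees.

1. ∠KUR = 47°  [X on ray UK]
2. ∠RKX = 48°  [△RXK]
3. ∠RKU = 48°  [X on ray KU]
4. ∠KRU = 85°  [△RUK]

∠KRU = 85°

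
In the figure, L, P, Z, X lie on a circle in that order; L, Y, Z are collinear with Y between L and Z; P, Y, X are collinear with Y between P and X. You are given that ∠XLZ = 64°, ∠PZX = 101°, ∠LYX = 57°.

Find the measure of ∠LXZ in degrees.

∠LXZ = 74°

1. ∠XPZ = 64°  [same arc ZX]
2. ∠PXZ = 15°  [△PZX]
3. ∠XYZ = 123°  [linear pair at Y on LZ]
4. ∠LZX = 42°  [△ZYX]
5. ∠LXZ = 74°  [△LZX]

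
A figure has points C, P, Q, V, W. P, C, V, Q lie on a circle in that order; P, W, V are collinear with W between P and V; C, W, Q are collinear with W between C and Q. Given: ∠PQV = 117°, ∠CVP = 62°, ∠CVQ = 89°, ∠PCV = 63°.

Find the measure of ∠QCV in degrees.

1. ∠CPV = 55°  [△PCV]
2. ∠CQV = 55°  [same arc CV]
3. ∠QCV = 36°  [△CVQ]

∠QCV = 36°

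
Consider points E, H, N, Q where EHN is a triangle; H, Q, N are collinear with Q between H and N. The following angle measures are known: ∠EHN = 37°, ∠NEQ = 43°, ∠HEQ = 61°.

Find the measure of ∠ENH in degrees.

1. ∠EHQ = 37°  [Q on ray HN]
2. ∠EQH = 82°  [△EHQ]
3. ∠EQN = 98°  [linear pair at Q on HN]
4. ∠ENQ = 39°  [△EQN]
5. ∠ENH = 39°  [Q on ray NH]

∠ENH = 39°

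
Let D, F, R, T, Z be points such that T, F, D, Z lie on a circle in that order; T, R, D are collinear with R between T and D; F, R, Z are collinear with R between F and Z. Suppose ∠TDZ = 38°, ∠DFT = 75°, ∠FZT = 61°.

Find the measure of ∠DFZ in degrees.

∠DFZ = 37°

1. ∠DZT = 105°  [cyclic TFDZ, opposite ∠F+∠Z]
2. ∠DTZ = 37°  [△TDZ]
3. ∠DFZ = 37°  [same arc DZ]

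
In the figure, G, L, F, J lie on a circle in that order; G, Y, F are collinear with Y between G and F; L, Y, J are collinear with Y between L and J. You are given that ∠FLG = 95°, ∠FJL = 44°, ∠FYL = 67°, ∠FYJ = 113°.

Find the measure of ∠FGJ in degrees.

∠FGJ = 72°

1. ∠FJG = 85°  [cyclic GLFJ, opposite ∠L+∠J]
2. ∠GFJ = 23°  [△FYJ]
3. ∠FGJ = 72°  [△GFJ]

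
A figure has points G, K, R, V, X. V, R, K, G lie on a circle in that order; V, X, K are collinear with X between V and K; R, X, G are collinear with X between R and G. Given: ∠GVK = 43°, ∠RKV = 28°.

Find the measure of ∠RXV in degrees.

1. ∠GRK = 43°  [same arc KG]
2. ∠KXR = 109°  [△RXK]
3. ∠RXV = 71°  [linear pair at X on VK]

∠RXV = 71°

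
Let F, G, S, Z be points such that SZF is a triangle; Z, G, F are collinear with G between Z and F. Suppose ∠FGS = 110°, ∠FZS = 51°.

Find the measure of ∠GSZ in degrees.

∠GSZ = 59°

1. ∠SGZ = 70°  [linear pair at G on ZF]
2. ∠GZS = 51°  [G on ray ZF]
3. ∠GSZ = 59°  [△SZG]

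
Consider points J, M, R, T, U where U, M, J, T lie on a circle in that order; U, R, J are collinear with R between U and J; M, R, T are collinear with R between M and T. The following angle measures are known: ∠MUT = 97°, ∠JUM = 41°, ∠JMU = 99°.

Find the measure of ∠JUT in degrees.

∠JUT = 56°

1. ∠MJT = 83°  [cyclic UMJT, opposite ∠U+∠J]
2. ∠JTM = 41°  [same arc MJ]
3. ∠JMT = 56°  [△MJT]
4. ∠JUT = 56°  [same arc JT]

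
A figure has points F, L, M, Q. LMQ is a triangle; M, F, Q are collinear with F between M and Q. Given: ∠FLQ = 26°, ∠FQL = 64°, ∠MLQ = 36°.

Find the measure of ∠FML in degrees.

1. ∠LQM = 64°  [F on ray QM]
2. ∠LMQ = 80°  [△LMQ]
3. ∠FML = 80°  [F on ray MQ]

∠FML = 80°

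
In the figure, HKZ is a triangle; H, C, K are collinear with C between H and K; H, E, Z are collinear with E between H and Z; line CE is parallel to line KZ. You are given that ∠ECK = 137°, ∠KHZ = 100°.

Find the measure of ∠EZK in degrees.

1. ∠ECH = 43°  [linear pair at C on HK]
2. ∠CHE = 100°  [C on HK, E on HZ]
3. ∠CEH = 37°  [△HCE]
4. ∠CEZ = 143°  [linear pair at E on HZ]
5. ∠EZK = 37°  [CE∥KZ, co-interior at Z–E]

∠EZK = 37°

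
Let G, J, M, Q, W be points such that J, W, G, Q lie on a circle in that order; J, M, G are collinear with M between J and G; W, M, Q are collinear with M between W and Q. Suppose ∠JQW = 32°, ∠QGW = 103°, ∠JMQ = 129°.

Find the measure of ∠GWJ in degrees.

1. ∠JGW = 32°  [same arc JW]
2. ∠QJW = 77°  [cyclic JWGQ, opposite ∠J+∠G]
3. ∠GMW = 129°  [vertical angles at M]
4. ∠JWQ = 71°  [△JWQ]
5. ∠JMW = 51°  [linear pair at M on JG]
6. ∠GJW = 58°  [△JMW]
7. ∠GWJ = 90°  [△JWG]

∠GWJ = 90°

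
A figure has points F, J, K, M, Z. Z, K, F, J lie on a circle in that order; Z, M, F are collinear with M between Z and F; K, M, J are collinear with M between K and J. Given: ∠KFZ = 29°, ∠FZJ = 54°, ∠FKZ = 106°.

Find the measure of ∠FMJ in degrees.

∠FMJ = 83°

1. ∠KJZ = 29°  [same arc ZK]
2. ∠JMZ = 97°  [△ZMJ]
3. ∠FMJ = 83°  [linear pair at M on ZF]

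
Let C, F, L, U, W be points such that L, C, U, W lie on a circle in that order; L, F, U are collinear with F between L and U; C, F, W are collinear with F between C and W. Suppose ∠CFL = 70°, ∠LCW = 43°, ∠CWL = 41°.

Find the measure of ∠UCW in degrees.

1. ∠CFU = 110°  [linear pair at F on LU]
2. ∠CUL = 41°  [same arc LC]
3. ∠UCW = 29°  [△CFU]

∠UCW = 29°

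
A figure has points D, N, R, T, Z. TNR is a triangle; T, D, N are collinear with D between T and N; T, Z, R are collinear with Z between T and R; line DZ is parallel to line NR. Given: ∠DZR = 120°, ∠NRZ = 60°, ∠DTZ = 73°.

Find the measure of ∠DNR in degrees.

1. ∠NRT = 60°  [Z on ray RT]
2. ∠NTR = 73°  [D on TN, Z on TR]
3. ∠RNT = 47°  [△TNR]
4. ∠DNR = 47°  [D on ray NT]

∠DNR = 47°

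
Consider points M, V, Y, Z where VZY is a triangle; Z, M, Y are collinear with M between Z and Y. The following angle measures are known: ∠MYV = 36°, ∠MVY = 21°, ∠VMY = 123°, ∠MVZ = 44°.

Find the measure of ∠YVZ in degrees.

1. ∠VYZ = 36°  [M on ray YZ]
2. ∠VMZ = 57°  [linear pair at M on ZY]
3. ∠MZV = 79°  [△VZM]
4. ∠VZY = 79°  [M on ray ZY]
5. ∠YVZ = 65°  [△VZY]

∠YVZ = 65°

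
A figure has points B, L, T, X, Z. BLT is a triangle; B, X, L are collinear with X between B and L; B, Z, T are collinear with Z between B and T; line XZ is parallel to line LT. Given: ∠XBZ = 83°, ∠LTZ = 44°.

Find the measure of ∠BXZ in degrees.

1. ∠LBT = 83°  [X on BL, Z on BT]
2. ∠BTL = 44°  [Z on ray TB]
3. ∠BLT = 53°  [△BLT]
4. ∠BXZ = 53°  [XZ∥LT, corresponding at X]

∠BXZ = 53°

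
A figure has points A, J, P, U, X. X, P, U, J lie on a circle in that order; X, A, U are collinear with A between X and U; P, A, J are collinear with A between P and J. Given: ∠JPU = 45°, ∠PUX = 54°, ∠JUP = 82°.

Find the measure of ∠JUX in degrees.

1. ∠PJX = 54°  [same arc XP]
2. ∠JXP = 98°  [cyclic XPUJ, opposite ∠X+∠U]
3. ∠JPX = 28°  [△XPJ]
4. ∠JUX = 28°  [same arc XJ]

∠JUX = 28°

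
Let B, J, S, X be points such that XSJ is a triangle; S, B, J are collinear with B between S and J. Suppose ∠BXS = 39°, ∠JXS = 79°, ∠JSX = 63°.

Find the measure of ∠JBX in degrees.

1. ∠BSX = 63°  [B on ray SJ]
2. ∠SBX = 78°  [△XSB]
3. ∠JBX = 102°  [linear pair at B on SJ]

∠JBX = 102°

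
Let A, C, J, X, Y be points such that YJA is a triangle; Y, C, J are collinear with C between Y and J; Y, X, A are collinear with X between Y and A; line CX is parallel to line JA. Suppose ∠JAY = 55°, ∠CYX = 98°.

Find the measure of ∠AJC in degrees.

1. ∠CXY = 55°  [CX∥JA, corresponding at X]
2. ∠XCY = 27°  [△YCX]
3. ∠JCX = 153°  [linear pair at C on YJ]
4. ∠AJC = 27°  [CX∥JA, co-interior at J–C]

∠AJC = 27°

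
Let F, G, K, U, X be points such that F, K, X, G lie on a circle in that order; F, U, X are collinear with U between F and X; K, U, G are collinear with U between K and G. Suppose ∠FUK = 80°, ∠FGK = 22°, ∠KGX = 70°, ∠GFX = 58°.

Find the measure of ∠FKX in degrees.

∠FKX = 88°

1. ∠FXK = 22°  [same arc FK]
2. ∠KFX = 70°  [same arc KX]
3. ∠FKX = 88°  [△FKX]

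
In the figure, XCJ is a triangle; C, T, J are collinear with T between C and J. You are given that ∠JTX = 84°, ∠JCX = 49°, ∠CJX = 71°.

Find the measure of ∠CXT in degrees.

∠CXT = 35°

1. ∠CTX = 96°  [linear pair at T on CJ]
2. ∠TCX = 49°  [T on ray CJ]
3. ∠CXT = 35°  [△XCT]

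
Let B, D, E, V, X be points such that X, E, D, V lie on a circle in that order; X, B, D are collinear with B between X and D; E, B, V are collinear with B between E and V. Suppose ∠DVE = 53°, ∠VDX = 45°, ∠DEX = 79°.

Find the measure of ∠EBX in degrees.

1. ∠DXE = 53°  [same arc ED]
2. ∠VEX = 45°  [same arc XV]
3. ∠EBX = 82°  [△XBE]

∠EBX = 82°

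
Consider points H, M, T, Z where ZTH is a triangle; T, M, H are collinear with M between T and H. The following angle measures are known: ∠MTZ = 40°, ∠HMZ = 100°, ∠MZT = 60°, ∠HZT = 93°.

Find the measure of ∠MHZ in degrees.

∠MHZ = 47°

1. ∠HTZ = 40°  [M on ray TH]
2. ∠THZ = 47°  [△ZTH]
3. ∠MHZ = 47°  [M on ray HT]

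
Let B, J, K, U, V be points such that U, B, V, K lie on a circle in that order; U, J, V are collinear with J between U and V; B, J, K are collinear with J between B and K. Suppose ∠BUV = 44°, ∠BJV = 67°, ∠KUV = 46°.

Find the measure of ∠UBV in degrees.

∠UBV = 69°

1. ∠KBV = 46°  [same arc VK]
2. ∠BVU = 67°  [△BJV]
3. ∠UBV = 69°  [△UBV]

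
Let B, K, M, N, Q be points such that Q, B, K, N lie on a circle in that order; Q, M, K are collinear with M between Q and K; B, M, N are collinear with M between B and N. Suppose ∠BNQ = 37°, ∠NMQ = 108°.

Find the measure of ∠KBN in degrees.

1. ∠BKQ = 37°  [same arc QB]
2. ∠BMK = 108°  [vertical angles at M]
3. ∠KBN = 35°  [△BMK]

∠KBN = 35°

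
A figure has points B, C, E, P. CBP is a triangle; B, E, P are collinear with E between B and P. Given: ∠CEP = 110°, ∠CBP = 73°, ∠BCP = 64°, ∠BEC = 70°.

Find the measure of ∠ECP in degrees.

∠ECP = 27°

1. ∠BPC = 43°  [△CBP]
2. ∠CPE = 43°  [E on ray PB]
3. ∠ECP = 27°  [△CEP]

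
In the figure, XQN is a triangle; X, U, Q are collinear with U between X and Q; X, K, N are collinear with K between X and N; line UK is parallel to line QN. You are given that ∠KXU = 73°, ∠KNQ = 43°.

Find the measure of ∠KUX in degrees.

1. ∠NXQ = 73°  [U on XQ, K on XN]
2. ∠QNX = 43°  [K on ray NX]
3. ∠NQX = 64°  [△XQN]
4. ∠KUX = 64°  [UK∥QN, corresponding at U]

∠KUX = 64°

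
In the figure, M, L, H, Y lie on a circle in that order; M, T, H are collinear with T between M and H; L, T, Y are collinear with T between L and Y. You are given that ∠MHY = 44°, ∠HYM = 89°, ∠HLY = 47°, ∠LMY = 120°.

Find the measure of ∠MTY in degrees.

∠MTY = 117°

1. ∠MLY = 44°  [same arc MY]
2. ∠HMY = 47°  [△MHY]
3. ∠LYM = 16°  [△MLY]
4. ∠MTY = 117°  [△MTY]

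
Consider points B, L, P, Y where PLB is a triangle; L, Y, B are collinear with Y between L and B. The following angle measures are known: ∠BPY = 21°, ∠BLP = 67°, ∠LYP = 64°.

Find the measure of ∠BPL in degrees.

1. ∠BYP = 116°  [linear pair at Y on LB]
2. ∠PBY = 43°  [△PYB]
3. ∠LBP = 43°  [Y on ray BL]
4. ∠BPL = 70°  [△PLB]

∠BPL = 70°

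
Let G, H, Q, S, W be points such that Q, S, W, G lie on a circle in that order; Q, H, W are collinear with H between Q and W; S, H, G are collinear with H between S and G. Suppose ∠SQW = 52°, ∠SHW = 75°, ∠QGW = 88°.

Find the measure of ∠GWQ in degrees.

1. ∠SGW = 52°  [same arc SW]
2. ∠GHQ = 75°  [vertical angles at H]
3. ∠GHW = 105°  [linear pair at H on QW]
4. ∠GWQ = 23°  [△WHG]

∠GWQ = 23°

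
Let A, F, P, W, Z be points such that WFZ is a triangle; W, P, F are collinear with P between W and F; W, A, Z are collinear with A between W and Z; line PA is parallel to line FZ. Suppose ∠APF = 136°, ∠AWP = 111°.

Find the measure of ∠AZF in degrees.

∠AZF = 25°

1. ∠APW = 44°  [linear pair at P on WF]
2. ∠PAW = 25°  [△WPA]
3. ∠PAZ = 155°  [linear pair at A on WZ]
4. ∠AZF = 25°  [PA∥FZ, co-interior at Z–A]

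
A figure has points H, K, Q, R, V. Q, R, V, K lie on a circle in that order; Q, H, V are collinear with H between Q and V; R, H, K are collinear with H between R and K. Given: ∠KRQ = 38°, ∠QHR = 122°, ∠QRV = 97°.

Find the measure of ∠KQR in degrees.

1. ∠RQV = 20°  [△QHR]
2. ∠QVR = 63°  [△QRV]
3. ∠QKR = 63°  [same arc QR]
4. ∠KQR = 79°  [△QRK]

∠KQR = 79°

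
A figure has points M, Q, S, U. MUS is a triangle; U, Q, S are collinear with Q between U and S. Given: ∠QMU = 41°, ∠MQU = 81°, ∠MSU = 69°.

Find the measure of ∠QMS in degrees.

∠QMS = 12°

1. ∠MQS = 99°  [linear pair at Q on US]
2. ∠MSQ = 69°  [Q on ray SU]
3. ∠QMS = 12°  [△MQS]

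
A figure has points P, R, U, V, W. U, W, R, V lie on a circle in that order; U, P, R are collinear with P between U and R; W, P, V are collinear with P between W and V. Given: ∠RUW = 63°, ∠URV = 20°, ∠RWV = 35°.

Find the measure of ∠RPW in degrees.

∠RPW = 83°

1. ∠UWV = 20°  [same arc UV]
2. ∠UPW = 97°  [△UPW]
3. ∠RPW = 83°  [linear pair at P on UR]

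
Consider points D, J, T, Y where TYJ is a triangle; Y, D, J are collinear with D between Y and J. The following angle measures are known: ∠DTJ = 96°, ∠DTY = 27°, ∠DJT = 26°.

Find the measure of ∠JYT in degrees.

∠JYT = 31°

1. ∠JDT = 58°  [△TDJ]
2. ∠TDY = 122°  [linear pair at D on YJ]
3. ∠DYT = 31°  [△TYD]
4. ∠JYT = 31°  [D on ray YJ]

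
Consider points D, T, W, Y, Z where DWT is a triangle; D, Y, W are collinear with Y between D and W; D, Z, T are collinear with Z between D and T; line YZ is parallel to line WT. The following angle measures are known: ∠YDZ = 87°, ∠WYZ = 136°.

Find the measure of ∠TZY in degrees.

1. ∠DYZ = 44°  [linear pair at Y on DW]
2. ∠DZY = 49°  [△DYZ]
3. ∠TZY = 131°  [linear pair at Z on DT]

∠TZY = 131°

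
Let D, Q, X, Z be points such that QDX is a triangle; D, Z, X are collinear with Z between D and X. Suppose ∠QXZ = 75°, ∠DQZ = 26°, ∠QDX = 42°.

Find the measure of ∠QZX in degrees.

1. ∠QDZ = 42°  [Z on ray DX]
2. ∠DZQ = 112°  [△QDZ]
3. ∠QZX = 68°  [linear pair at Z on DX]

∠QZX = 68°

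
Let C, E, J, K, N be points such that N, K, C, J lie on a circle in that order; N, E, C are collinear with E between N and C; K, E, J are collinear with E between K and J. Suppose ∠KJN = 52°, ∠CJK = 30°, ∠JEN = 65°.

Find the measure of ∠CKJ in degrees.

1. ∠KCN = 52°  [same arc NK]
2. ∠CEK = 65°  [vertical angles at E]
3. ∠CKJ = 63°  [△KEC]

∠CKJ = 63°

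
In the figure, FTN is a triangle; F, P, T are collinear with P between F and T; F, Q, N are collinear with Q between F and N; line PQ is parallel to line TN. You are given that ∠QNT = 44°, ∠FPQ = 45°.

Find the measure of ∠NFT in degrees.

∠NFT = 91°

1. ∠FNT = 44°  [Q on ray NF]
2. ∠FTN = 45°  [PQ∥TN, corresponding at P]
3. ∠NFT = 91°  [△FTN]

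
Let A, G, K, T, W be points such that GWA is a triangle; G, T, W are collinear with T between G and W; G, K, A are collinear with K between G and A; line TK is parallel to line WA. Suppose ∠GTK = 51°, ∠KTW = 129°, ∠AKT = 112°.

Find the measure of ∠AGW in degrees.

∠AGW = 61°

1. ∠GKT = 68°  [linear pair at K on GA]
2. ∠KGT = 61°  [△GTK]
3. ∠AGW = 61°  [T on GW, K on GA]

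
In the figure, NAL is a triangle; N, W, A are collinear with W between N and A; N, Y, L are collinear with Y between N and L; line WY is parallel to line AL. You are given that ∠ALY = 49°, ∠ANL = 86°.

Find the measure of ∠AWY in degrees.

∠AWY = 135°

1. ∠ALN = 49°  [Y on ray LN]
2. ∠LAN = 45°  [△NAL]
3. ∠NWY = 45°  [WY∥AL, corresponding at W]
4. ∠AWY = 135°  [linear pair at W on NA]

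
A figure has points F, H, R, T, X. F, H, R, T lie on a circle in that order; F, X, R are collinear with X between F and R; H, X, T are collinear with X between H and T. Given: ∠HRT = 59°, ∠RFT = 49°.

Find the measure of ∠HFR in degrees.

∠HFR = 72°

1. ∠RHT = 49°  [same arc RT]
2. ∠HTR = 72°  [△HRT]
3. ∠HFR = 72°  [same arc HR]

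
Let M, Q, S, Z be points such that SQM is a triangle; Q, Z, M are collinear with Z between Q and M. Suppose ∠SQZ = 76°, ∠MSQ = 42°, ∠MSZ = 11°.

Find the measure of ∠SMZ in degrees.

∠SMZ = 62°

1. ∠MQS = 76°  [Z on ray QM]
2. ∠QMS = 62°  [△SQM]
3. ∠SMZ = 62°  [Z on ray MQ]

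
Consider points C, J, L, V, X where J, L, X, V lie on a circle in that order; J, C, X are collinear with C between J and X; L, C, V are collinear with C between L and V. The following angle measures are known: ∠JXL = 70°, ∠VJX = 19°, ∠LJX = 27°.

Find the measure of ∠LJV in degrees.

∠LJV = 46°

1. ∠VLX = 19°  [same arc XV]
2. ∠LVX = 27°  [same arc LX]
3. ∠LXV = 134°  [△LXV]
4. ∠LJV = 46°  [cyclic JLXV, opposite ∠J+∠X]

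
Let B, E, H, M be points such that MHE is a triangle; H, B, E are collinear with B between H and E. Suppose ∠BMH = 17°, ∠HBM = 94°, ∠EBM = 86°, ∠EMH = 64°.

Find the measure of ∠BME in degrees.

1. ∠BHM = 69°  [△MHB]
2. ∠EHM = 69°  [B on ray HE]
3. ∠HEM = 47°  [△MHE]
4. ∠BEM = 47°  [B on ray EH]
5. ∠BME = 47°  [△MBE]

∠BME = 47°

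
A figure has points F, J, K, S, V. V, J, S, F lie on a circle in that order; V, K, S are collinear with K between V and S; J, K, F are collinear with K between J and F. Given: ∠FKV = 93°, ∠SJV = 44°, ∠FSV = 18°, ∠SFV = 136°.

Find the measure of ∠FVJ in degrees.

∠FVJ = 101°

1. ∠FJV = 18°  [same arc VF]
2. ∠FVS = 26°  [△VSF]
3. ∠JFV = 61°  [△VKF]
4. ∠FVJ = 101°  [△VJF]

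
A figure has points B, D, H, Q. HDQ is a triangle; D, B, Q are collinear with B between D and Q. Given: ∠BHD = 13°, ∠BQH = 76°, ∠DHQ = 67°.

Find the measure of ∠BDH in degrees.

1. ∠DQH = 76°  [B on ray QD]
2. ∠HDQ = 37°  [△HDQ]
3. ∠BDH = 37°  [B on ray DQ]

∠BDH = 37°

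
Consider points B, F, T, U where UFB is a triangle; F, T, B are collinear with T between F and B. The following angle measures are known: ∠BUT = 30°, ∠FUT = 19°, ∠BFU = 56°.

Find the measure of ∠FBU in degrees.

∠FBU = 75°

1. ∠TFU = 56°  [T on ray FB]
2. ∠FTU = 105°  [△UFT]
3. ∠BTU = 75°  [linear pair at T on FB]
4. ∠TBU = 75°  [△UTB]
5. ∠FBU = 75°  [T on ray BF]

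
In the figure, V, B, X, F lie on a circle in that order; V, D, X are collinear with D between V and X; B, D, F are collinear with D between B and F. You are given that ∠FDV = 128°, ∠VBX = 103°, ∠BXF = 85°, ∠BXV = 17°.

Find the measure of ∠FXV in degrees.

1. ∠FDX = 52°  [linear pair at D on VX]
2. ∠BVX = 60°  [△VBX]
3. ∠BFX = 60°  [same arc BX]
4. ∠FXV = 68°  [△XDF]

∠FXV = 68°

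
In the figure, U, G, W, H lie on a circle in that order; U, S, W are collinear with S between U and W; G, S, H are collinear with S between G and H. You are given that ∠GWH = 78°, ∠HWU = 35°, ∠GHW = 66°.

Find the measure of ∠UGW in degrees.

∠UGW = 71°

1. ∠GUH = 102°  [cyclic UGWH, opposite ∠U+∠W]
2. ∠HGU = 35°  [same arc UH]
3. ∠GUW = 66°  [same arc GW]
4. ∠GHU = 43°  [△UGH]
5. ∠GWU = 43°  [same arc UG]
6. ∠UGW = 71°  [△UGW]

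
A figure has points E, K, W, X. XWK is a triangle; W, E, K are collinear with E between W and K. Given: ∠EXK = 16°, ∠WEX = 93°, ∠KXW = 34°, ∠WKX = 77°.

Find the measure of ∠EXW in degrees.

1. ∠KWX = 69°  [△XWK]
2. ∠EWX = 69°  [E on ray WK]
3. ∠EXW = 18°  [△XWE]

∠EXW = 18°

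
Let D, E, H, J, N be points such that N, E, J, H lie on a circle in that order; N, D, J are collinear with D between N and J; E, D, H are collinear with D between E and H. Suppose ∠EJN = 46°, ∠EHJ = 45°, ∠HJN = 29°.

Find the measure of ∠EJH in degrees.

1. ∠EHN = 46°  [same arc NE]
2. ∠HEN = 29°  [same arc NH]
3. ∠ENH = 105°  [△NEH]
4. ∠EJH = 75°  [cyclic NEJH, opposite ∠N+∠J]

∠EJH = 75°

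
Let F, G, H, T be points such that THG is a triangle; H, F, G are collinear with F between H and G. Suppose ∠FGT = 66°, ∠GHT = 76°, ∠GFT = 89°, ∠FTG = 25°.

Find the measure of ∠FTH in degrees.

1. ∠FHT = 76°  [F on ray HG]
2. ∠HFT = 91°  [linear pair at F on HG]
3. ∠FTH = 13°  [△THF]

∠FTH = 13°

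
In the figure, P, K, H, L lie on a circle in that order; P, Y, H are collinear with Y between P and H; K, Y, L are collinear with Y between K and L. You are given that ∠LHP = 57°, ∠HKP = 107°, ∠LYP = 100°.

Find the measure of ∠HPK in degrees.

1. ∠LKP = 57°  [same arc PL]
2. ∠HYK = 100°  [vertical angles at Y]
3. ∠KYP = 80°  [linear pair at Y on PH]
4. ∠HPK = 43°  [△PYK]

∠HPK = 43°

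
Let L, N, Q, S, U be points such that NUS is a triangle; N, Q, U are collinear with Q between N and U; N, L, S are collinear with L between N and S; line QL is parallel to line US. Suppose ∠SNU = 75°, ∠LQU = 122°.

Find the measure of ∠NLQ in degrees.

∠NLQ = 47°

1. ∠LNQ = 75°  [Q on NU, L on NS]
2. ∠LQN = 58°  [linear pair at Q on NU]
3. ∠NLQ = 47°  [△NQL]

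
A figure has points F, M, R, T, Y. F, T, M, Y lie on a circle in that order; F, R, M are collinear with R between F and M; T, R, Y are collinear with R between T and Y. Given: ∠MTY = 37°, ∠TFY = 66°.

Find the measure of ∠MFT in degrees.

1. ∠TMY = 114°  [cyclic FTMY, opposite ∠F+∠M]
2. ∠MYT = 29°  [△TMY]
3. ∠MFT = 29°  [same arc TM]

∠MFT = 29°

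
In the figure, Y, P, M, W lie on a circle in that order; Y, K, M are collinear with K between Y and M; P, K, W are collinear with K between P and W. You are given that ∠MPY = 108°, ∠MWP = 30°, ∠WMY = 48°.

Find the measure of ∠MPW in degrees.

1. ∠MWY = 72°  [cyclic YPMW, opposite ∠P+∠W]
2. ∠MYW = 60°  [△YMW]
3. ∠MPW = 60°  [same arc MW]

∠MPW = 60°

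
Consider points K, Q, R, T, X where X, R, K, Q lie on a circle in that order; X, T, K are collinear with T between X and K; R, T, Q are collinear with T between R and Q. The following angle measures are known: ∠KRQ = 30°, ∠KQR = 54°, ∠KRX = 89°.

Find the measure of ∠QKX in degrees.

∠QKX = 59°

1. ∠KXQ = 30°  [same arc KQ]
2. ∠KQX = 91°  [cyclic XRKQ, opposite ∠R+∠Q]
3. ∠QKX = 59°  [△XKQ]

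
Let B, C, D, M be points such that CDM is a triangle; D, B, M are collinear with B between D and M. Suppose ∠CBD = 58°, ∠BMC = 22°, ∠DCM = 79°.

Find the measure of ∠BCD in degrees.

∠BCD = 43°

1. ∠CMD = 22°  [B on ray MD]
2. ∠CDM = 79°  [△CDM]
3. ∠BDC = 79°  [B on ray DM]
4. ∠BCD = 43°  [△CDB]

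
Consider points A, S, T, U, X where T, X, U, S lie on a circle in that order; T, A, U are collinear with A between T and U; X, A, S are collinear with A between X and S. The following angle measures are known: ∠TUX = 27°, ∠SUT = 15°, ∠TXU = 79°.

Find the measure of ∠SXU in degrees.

1. ∠TSX = 27°  [same arc TX]
2. ∠UTX = 74°  [△TXU]
3. ∠SXT = 15°  [same arc TS]
4. ∠STX = 138°  [△TXS]
5. ∠USX = 74°  [same arc XU]
6. ∠SUX = 42°  [cyclic TXUS, opposite ∠T+∠U]
7. ∠SXU = 64°  [△XUS]

∠SXU = 64°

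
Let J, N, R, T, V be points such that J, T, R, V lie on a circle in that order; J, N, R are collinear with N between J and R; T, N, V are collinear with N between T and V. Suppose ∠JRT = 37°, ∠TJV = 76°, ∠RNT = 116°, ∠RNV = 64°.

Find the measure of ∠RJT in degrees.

∠RJT = 49°

1. ∠JVT = 37°  [same arc JT]
2. ∠JTV = 67°  [△JTV]
3. ∠JNT = 64°  [linear pair at N on JR]
4. ∠RJT = 49°  [△JNT]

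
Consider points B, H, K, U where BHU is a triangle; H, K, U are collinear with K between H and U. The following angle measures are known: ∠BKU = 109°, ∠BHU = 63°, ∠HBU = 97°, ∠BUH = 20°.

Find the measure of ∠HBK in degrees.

∠HBK = 46°

1. ∠BKH = 71°  [linear pair at K on HU]
2. ∠BHK = 63°  [K on ray HU]
3. ∠HBK = 46°  [△BHK]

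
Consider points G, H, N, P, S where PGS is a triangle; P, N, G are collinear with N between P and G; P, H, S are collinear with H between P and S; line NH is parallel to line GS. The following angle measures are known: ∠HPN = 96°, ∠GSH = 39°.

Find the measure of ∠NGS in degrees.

∠NGS = 45°

1. ∠GPS = 96°  [N on PG, H on PS]
2. ∠GSP = 39°  [H on ray SP]
3. ∠PGS = 45°  [△PGS]
4. ∠NGS = 45°  [N on ray GP]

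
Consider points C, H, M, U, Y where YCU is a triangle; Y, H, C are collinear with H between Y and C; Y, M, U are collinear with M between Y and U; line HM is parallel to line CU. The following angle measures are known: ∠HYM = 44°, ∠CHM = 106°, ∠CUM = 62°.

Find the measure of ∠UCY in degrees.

1. ∠CYU = 44°  [H on YC, M on YU]
2. ∠CUY = 62°  [M on ray UY]
3. ∠UCY = 74°  [△YCU]

∠UCY = 74°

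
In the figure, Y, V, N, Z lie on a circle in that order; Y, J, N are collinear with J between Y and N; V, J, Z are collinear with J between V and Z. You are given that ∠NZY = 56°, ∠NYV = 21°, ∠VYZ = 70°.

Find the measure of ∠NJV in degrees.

∠NJV = 96°

1. ∠NVY = 124°  [cyclic YVNZ, opposite ∠V+∠Z]
2. ∠NZV = 21°  [same arc VN]
3. ∠VNY = 35°  [△YVN]
4. ∠VNZ = 110°  [cyclic YVNZ, opposite ∠Y+∠N]
5. ∠NVZ = 49°  [△VNZ]
6. ∠NJV = 96°  [△VJN]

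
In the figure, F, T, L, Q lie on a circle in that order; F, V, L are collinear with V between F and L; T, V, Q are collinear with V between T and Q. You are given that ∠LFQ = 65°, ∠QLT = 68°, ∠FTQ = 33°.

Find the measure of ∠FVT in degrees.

1. ∠LTQ = 65°  [same arc LQ]
2. ∠LQT = 47°  [△TLQ]
3. ∠LFT = 47°  [same arc TL]
4. ∠FVT = 100°  [△FVT]

∠FVT = 100°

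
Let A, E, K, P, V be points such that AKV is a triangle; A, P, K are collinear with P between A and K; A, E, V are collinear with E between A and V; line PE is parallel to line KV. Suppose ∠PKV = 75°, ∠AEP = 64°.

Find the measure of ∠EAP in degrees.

∠EAP = 41°

1. ∠AKV = 75°  [P on ray KA]
2. ∠AVK = 64°  [PE∥KV, corresponding at E]
3. ∠KAV = 41°  [△AKV]
4. ∠EAP = 41°  [P on AK, E on AV]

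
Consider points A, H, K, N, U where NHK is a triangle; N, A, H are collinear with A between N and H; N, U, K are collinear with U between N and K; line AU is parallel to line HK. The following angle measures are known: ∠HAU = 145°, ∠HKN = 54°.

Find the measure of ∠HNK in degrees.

1. ∠NAU = 35°  [linear pair at A on NH]
2. ∠AUN = 54°  [AU∥HK, corresponding at U]
3. ∠ANU = 91°  [△NAU]
4. ∠HNK = 91°  [A on NH, U on NK]

∠HNK = 91°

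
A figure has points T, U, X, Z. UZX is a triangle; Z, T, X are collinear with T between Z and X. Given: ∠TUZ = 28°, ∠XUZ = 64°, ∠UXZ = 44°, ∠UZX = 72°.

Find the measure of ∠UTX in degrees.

1. ∠TZU = 72°  [T on ray ZX]
2. ∠UTZ = 80°  [△UZT]
3. ∠UTX = 100°  [linear pair at T on ZX]

∠UTX = 100°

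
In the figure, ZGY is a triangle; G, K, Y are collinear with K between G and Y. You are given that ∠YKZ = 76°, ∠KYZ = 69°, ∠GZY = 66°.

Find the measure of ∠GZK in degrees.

∠GZK = 31°

1. ∠GKZ = 104°  [linear pair at K on GY]
2. ∠GYZ = 69°  [K on ray YG]
3. ∠YGZ = 45°  [△ZGY]
4. ∠KGZ = 45°  [K on ray GY]
5. ∠GZK = 31°  [△ZGK]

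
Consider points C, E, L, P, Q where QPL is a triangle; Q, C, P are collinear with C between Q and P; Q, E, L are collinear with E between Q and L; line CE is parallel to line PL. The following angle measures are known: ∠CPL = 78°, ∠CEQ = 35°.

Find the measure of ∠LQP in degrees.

∠LQP = 67°

1. ∠LPQ = 78°  [C on ray PQ]
2. ∠PLQ = 35°  [CE∥PL, corresponding at E]
3. ∠LQP = 67°  [△QPL]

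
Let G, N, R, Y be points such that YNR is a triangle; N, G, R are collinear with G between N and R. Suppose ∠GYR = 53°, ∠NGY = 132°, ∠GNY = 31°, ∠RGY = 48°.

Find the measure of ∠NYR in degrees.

∠NYR = 70°

1. ∠GRY = 79°  [△YGR]
2. ∠RNY = 31°  [G on ray NR]
3. ∠NRY = 79°  [G on ray RN]
4. ∠NYR = 70°  [△YNR]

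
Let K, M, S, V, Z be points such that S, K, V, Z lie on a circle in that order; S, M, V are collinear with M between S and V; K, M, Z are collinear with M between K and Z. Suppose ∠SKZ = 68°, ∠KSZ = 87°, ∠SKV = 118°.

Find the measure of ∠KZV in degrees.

∠KZV = 37°

1. ∠SVZ = 68°  [same arc SZ]
2. ∠KVZ = 93°  [cyclic SKVZ, opposite ∠S+∠V]
3. ∠SZV = 62°  [cyclic SKVZ, opposite ∠K+∠Z]
4. ∠VSZ = 50°  [△SVZ]
5. ∠VKZ = 50°  [same arc VZ]
6. ∠KZV = 37°  [△KVZ]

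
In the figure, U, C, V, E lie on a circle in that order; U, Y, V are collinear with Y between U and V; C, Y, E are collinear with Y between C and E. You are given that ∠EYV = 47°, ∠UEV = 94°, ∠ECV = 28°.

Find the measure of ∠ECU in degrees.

∠ECU = 58°

1. ∠EUV = 28°  [same arc VE]
2. ∠EVU = 58°  [△UVE]
3. ∠ECU = 58°  [same arc UE]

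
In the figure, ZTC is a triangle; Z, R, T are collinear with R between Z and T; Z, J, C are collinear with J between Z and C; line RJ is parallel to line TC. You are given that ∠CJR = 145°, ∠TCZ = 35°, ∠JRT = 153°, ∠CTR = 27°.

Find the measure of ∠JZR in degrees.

1. ∠RJZ = 35°  [linear pair at J on ZC]
2. ∠JRZ = 27°  [linear pair at R on ZT]
3. ∠JZR = 118°  [△ZRJ]

∠JZR = 118°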